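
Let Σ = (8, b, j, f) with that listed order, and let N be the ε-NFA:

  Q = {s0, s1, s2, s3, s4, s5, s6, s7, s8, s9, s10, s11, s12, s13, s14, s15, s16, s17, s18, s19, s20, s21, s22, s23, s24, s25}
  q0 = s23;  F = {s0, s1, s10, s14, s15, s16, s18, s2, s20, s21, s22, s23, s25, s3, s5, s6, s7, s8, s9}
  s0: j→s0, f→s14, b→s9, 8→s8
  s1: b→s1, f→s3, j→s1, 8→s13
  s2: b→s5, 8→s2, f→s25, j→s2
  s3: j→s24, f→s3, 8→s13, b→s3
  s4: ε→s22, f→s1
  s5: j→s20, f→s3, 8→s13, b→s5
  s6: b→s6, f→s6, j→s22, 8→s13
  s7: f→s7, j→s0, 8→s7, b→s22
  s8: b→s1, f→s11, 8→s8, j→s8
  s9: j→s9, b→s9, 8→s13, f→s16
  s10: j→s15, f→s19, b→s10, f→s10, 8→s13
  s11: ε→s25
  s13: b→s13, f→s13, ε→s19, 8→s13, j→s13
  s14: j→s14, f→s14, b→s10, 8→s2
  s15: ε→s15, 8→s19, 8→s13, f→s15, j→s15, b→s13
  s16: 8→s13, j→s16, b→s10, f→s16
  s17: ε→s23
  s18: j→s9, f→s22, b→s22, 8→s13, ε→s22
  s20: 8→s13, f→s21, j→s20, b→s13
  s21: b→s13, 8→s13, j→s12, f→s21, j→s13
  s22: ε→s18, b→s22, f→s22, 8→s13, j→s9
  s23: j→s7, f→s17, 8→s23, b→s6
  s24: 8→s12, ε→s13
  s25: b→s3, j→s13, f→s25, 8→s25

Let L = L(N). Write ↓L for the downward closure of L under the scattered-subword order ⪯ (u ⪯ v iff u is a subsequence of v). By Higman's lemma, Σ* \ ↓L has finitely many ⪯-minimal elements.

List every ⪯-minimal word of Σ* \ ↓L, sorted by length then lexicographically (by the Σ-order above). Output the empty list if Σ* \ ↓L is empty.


Antichain: [b8, jj8fj, jjfbjb].

|Q|=26, |F|=19, |δ|=93 (8 ε).
min D↑ (19 st, q0=0, F={3}): 0:8→0,b→1,j→2,f→0 1:8→3,b→1,j→4,f→1 2:8→2,b→4,j→5,f→2 3:8→3,b→3,j→3,f→3 4:8→3,b→4,j→6,f→4 5:8→7,b→6,j→5,f→8 6:8→3,b→6,j→6,f→9 7:8→7,b→10,j→7,f→11 8:8→12,b→13,j→8,f→8 9:8→3,b→13,j→9,f→9 10:8→3,b→10,j→10,f→14 11:8→11,b→14,j→3,f→11 12:8→12,b→15,j→12,f→11 13:8→3,b→13,j→16,f→13 14:8→3,b→14,j→3,f→14 15:8→3,b→15,j→17,f→14 16:8→3,b→3,j→16,f→16 17:8→3,b→3,j→17,f→18 18:8→3,b→3,j→3,f→18 (ε-aug+det+¬).
'b8': N↓-sim [25, 16, 3] end={s12,s13,s19} rej; 2/2 del acc.
'jj8fj': |S_i|=[25, 22, 19, 13, 8, 4] end={s12,s13,s19,s24} rej; 5/5 del acc.
'jjfbjb': |S_i|=[25, 22, 19, 15, 10, 7, 2] end={s13,s19} — reject; 6/6 single-dels accept.
3 obstructions.


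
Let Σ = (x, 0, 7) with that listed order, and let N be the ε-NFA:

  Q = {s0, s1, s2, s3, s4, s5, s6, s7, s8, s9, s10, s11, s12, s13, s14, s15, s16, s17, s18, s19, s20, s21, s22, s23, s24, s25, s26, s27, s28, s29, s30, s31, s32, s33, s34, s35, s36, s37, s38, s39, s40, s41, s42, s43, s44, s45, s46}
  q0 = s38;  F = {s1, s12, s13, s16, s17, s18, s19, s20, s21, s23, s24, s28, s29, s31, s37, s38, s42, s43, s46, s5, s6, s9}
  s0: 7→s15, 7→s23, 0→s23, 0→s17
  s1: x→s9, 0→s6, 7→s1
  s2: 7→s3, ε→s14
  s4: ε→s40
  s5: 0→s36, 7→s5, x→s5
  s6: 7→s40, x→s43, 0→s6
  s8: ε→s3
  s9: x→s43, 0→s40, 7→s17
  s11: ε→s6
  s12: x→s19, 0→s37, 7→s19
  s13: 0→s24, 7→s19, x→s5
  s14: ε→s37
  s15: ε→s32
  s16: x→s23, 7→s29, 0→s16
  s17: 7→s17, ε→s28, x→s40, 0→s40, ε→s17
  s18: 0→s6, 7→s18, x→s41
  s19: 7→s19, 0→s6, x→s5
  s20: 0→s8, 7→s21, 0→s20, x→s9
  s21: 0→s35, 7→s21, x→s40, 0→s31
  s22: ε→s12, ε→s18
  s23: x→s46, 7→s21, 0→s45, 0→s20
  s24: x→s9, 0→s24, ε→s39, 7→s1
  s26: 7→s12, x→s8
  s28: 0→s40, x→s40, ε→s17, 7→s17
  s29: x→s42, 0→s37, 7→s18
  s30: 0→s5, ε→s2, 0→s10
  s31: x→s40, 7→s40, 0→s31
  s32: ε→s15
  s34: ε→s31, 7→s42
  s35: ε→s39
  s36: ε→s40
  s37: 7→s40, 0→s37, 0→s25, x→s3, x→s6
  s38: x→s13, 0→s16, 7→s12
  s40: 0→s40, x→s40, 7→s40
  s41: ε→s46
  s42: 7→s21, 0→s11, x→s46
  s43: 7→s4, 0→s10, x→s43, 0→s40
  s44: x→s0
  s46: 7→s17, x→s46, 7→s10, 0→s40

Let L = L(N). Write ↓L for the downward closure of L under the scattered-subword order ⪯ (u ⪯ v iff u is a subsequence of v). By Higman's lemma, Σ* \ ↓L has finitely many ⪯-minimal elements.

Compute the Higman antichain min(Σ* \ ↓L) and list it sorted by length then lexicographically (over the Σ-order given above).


|Q|=47, |F|=22, |δ|=105 (18 ε).
min D↑ (22 st, q0=0, F={10}): 0:x→1,0→2,7→3 1:x→4,0→5,7→6 2:x→7,0→2,7→8 3:x→6,0→9,7→6 4:x→4,0→10,7→4 5:x→11,0→5,7→12 6:x→4,0→13,7→6 7:x→14,0→15,7→16 8:x→17,0→9,7→18 9:x→13,0→9,7→10 10:x→10,0→10,7→10 11:x→19,0→10,7→20 12:x→11,0→13,7→12 13:x→19,0→13,7→10 14:x→14,0→10,7→20 15:x→11,0→15,7→16 16:x→10,0→21,7→16 17:x→14,0→13,7→16 18:x→14,0→13,7→18 19:x→19,0→10,7→10 20:x→10,0→10,7→20 21:x→10,0→21,7→10 (ε-aug+det+¬).
'xx0': run [34, 27, 10, 3] end={s10,s36,s40} rej; 3/3 deletions ∈↓L.
'707': run [34, 26, 13, 2] end={s4,s40} ∉↓L; 3/3 deletions ∈↓L.
'0x7x': |S_i|=[34, 29, 21, 9, 1] end={s40} — reject; 4/4 del acc.
'77x0': N↓-sim [34, 26, 19, 11, 3] end={s10,s36,s40} ∉↓L; 4/4 del acc.
'x0xx7': N↓-sim [34, 27, 20, 7, 4, 2] end={s4,s40} rej; 5/5 del acc.
5 obstructions.

min(Σ*\↓L) = [xx0, 707, 0x7x, 77x0, x0xx7].


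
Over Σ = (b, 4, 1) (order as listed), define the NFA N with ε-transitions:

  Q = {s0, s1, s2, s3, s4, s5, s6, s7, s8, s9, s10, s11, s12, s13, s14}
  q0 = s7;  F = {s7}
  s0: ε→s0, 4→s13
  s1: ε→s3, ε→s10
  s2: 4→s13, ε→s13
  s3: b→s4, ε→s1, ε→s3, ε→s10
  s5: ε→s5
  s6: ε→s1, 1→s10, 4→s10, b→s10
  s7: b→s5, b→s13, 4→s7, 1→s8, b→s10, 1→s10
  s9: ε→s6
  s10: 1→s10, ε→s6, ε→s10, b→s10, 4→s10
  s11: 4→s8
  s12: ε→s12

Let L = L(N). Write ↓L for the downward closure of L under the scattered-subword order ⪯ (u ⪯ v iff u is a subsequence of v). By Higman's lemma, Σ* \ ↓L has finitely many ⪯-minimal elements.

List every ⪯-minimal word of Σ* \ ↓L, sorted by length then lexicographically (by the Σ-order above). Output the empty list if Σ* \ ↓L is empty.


|Q|=15, |F|=1, |δ|=29 (13 ε).
min D↑ (2 st, q0=0, F={1}): 0:b→1,4→0,1→1 1:b→1,4→1,1→1.
'b': N↓-sim [9, 7] end={s1,s10,s13,s3,s4,s5,s6} rej; 1/1 deletions ∈↓L.
'1': N↓-sim [9, 6] end={s1,s10,s3,s4,s6,s8} — reject; 1/1 del acc.
2 words, ⪯-incomp.

min(Σ*\↓L) = [b, 1].


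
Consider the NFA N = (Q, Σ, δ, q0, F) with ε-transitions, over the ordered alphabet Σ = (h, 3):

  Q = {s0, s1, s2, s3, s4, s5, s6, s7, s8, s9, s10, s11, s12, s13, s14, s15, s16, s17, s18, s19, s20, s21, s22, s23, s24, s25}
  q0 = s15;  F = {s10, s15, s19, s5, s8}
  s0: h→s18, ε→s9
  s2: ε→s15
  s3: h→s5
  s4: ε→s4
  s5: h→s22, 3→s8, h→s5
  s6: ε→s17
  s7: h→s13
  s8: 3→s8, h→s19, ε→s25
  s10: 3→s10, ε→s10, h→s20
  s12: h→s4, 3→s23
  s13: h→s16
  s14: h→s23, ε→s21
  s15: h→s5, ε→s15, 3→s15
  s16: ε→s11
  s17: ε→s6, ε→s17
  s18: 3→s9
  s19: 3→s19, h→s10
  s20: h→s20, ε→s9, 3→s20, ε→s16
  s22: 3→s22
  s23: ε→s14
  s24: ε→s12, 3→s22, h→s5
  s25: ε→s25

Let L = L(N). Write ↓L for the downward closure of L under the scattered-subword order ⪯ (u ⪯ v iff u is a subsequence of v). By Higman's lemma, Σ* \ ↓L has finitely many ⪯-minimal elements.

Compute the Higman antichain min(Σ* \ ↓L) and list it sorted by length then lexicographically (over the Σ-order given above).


|Q|=26, |F|=5, |δ|=40 (16 ε).
min D↑ (6 st, q0=0, F={5}): 0:h→1,3→0 1:h→1,3→2 2:h→3,3→2 3:h→4,3→3 4:h→5,3→4 5:h→5,3→5 (ε-aug+det+¬).
'h3hhh': |S_i|=[11, 10, 9, 6, 5, 4] end={s11,s16,s20,s9} — reject; 5/5 single-dels accept.
1 minimals (antichain).

A = [h3hhh].


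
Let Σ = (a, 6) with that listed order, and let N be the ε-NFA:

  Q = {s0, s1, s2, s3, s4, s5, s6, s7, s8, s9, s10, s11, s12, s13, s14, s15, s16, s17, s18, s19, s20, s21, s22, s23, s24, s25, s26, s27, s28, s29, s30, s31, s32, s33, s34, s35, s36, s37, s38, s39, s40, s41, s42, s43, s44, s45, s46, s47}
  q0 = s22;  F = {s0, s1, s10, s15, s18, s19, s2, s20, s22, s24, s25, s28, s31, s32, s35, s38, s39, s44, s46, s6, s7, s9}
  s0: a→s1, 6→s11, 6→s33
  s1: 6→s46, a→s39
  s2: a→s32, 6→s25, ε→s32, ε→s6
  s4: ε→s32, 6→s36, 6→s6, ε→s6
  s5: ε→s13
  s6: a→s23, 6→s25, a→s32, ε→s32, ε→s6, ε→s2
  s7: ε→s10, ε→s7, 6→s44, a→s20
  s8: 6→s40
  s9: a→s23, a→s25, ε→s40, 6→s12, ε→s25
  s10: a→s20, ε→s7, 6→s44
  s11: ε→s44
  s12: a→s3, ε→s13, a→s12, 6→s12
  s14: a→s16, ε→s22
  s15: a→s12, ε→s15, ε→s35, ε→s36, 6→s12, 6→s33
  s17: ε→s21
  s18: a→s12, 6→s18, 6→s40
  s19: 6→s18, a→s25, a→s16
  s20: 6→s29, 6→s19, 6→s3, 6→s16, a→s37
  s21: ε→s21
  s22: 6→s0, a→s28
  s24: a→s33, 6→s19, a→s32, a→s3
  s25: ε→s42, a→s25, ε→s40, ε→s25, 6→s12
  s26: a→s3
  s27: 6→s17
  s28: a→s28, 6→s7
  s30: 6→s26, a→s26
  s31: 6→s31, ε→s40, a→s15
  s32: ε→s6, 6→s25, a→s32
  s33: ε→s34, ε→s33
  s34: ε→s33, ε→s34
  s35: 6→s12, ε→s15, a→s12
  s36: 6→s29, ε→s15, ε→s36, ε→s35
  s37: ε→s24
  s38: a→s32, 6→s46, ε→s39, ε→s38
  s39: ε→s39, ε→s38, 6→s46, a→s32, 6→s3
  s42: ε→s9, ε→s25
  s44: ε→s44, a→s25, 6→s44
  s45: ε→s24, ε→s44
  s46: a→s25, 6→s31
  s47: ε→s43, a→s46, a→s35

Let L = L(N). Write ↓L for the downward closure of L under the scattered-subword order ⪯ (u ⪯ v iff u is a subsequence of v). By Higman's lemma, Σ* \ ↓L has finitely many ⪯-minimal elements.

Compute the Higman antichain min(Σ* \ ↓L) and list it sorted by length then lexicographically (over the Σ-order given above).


A = [66a6, a6a66a, 6aaa66, 6a66aa].

|Q|=48, |F|=22, |δ|=115 (45 ε).
min D↑ (17 st, q0=0, F={14}): 0:a→1,6→2 1:a→1,6→3 2:a→4,6→5 3:a→6,6→5 4:a→7,6→8 5:a→9,6→5 6:a→10,6→11 7:a→12,6→8 8:a→9,6→13 9:a→9,6→14 10:a→12,6→11 11:a→9,6→15 12:a→12,6→9 13:a→16,6→13 14:a→14,6→14 15:a→14,6→15 16:a→14,6→14 (ε-aug+det+¬).
'66a6': N↓-sim [35, 33, 21, 15, 6] end={s12,s13,s29,s3,s33,s34} — reject; 4/4 del acc.
'a6a66a': N↓-sim [35, 32, 28, 23, 14, 5, 3] end={s12,s13,s3} rej; 6/6 single-dels accept.
'6aaa66': N↓-sim [35, 33, 28, 26, 18, 11, 3] end={s12,s13,s3} — reject; 6/6 single-dels accept.
'6a66aa': N↓-sim [35, 33, 28, 19, 12, 9, 3] end={s12,s13,s3} — reject; 6/6 single-dels accept.
4 obstructions.


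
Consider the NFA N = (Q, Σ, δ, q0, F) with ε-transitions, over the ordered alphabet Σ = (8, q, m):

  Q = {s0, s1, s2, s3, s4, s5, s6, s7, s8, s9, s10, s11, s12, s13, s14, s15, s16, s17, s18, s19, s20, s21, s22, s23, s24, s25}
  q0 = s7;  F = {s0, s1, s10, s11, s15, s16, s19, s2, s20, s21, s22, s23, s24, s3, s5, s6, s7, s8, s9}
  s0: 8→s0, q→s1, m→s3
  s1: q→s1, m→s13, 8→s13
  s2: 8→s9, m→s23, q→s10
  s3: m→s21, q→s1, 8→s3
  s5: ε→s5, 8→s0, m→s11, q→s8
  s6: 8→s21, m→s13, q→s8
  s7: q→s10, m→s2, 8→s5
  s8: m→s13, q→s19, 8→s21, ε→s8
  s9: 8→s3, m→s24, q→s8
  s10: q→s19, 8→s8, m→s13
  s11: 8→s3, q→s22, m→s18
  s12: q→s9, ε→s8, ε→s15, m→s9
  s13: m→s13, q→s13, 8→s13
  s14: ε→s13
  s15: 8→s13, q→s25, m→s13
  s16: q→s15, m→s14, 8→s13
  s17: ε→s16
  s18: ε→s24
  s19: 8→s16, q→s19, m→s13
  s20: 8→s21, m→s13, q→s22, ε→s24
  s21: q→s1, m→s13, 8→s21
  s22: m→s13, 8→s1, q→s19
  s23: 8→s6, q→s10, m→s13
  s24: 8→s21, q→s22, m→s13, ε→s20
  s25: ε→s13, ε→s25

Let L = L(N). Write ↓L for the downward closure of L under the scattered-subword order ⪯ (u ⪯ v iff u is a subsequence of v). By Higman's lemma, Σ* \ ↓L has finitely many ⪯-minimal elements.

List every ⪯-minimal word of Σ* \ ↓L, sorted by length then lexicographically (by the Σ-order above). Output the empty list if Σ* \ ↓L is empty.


|Q|=26, |F|=19, |δ|=73 (11 ε).
min D↑ (19 st, q0=0, F={8}): 0:8→1,q→2,m→3 1:8→4,q→5,m→6 2:8→5,q→7,m→8 3:8→9,q→2,m→10 4:8→4,q→11,m→12 5:8→13,q→7,m→8 6:8→12,q→14,m→15 7:8→16,q→7,m→8 8:8→8,q→8,m→8 9:8→12,q→5,m→15 10:8→17,q→2,m→8 11:8→8,q→11,m→8 12:8→12,q→11,m→13 13:8→13,q→11,m→8 14:8→11,q→7,m→8 15:8→13,q→14,m→8 16:8→8,q→18,m→8 17:8→13,q→5,m→8 18:8→8,q→8,m→8 (ε-aug+det+¬).
'qm': run [23, 11, 2] end={s13,s14} rej; 2/2 del acc.
'mmm': |S_i|=[23, 20, 16, 2] end={s13,s14} rej; 3/3 deletions ∈↓L.
'88q8': run [23, 19, 9, 4, 1] end={s13} rej; 4/4 single-dels accept.
'qq88': run [23, 11, 7, 5, 1] end={s13} ∉↓L; 4/4 single-dels accept.
'8mq88': run [23, 19, 14, 8, 6, 1] end={s13} rej; 5/5 deletions ∈↓L.
'qq8qq': |S_i|=[23, 11, 7, 5, 3, 2] end={s13,s25} ∉↓L; 5/5 single-dels accept.
6 obstructions.

min(Σ*\↓L) = [qm, mmm, 88q8, qq88, 8mq88, qq8qq].


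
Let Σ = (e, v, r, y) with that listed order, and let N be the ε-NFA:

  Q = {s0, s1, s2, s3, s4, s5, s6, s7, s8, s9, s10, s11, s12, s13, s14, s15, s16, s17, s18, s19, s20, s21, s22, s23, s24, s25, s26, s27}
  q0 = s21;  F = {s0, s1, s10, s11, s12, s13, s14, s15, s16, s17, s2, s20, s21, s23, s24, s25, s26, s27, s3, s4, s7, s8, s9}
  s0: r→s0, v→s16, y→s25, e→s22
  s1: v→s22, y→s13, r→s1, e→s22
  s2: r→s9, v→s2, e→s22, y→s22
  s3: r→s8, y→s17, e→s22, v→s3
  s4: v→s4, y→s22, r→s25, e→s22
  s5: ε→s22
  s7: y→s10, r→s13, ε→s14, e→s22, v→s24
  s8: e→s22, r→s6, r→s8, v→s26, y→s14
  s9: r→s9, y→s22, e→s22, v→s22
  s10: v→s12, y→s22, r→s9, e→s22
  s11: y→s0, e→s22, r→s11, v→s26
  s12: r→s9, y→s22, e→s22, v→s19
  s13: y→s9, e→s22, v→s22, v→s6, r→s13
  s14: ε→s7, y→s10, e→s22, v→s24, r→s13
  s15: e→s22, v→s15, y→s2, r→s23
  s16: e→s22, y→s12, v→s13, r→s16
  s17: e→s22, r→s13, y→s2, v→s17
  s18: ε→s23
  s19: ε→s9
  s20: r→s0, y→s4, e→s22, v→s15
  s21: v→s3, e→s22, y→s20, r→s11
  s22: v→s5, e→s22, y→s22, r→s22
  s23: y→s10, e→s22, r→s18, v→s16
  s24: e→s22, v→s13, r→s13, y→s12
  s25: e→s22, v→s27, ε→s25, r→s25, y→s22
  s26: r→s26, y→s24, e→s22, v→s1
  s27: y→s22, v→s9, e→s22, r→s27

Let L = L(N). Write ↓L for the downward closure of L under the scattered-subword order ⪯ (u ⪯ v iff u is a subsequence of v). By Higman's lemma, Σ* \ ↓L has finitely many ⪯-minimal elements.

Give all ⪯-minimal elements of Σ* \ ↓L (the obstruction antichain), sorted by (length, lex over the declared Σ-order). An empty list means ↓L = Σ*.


A = [e, yyy, vyrv, rvvv].

|Q|=28, |F|=23, |δ|=104 (6 ε).
min D↑ (23 st, q0=0, F={1}): 0:e→1,v→2,r→3,y→4 1:e→1,v→1,r→1,y→1 2:e→1,v→2,r→5,y→6 3:e→1,v→7,r→3,y→8 4:e→1,v→9,r→8,y→10 5:e→1,v→7,r→5,y→11 6:e→1,v→6,r→12,y→13 7:e→1,v→14,r→7,y→15 8:e→1,v→16,r→8,y→17 9:e→1,v→9,r→18,y→13 10:e→1,v→10,r→17,y→1 11:e→1,v→15,r→12,y→19 12:e→1,v→1,r→12,y→20 13:e→1,v→13,r→20,y→1 14:e→1,v→1,r→14,y→12 15:e→1,v→12,r→12,y→21 16:e→1,v→12,r→16,y→21 17:e→1,v→22,r→17,y→1 18:e→1,v→16,r→18,y→19 19:e→1,v→21,r→20,y→1 20:e→1,v→1,r→20,y→1 21:e→1,v→20,r→20,y→1 22:e→1,v→20,r→22,y→1 [Hopcroft].
'e': |S_i|=[28, 2] end={s22,s5} rej; 1/1 single-dels accept.
'yyy': N↓-sim [28, 22, 10, 2] end={s22,s5} — reject; 3/3 del acc.
'vyrv': run [28, 24, 13, 5, 3] end={s22,s5,s6} rej; 4/4 del acc.
'rvvv': |S_i|=[28, 21, 12, 7, 3] end={s22,s5,s6} rej; 4/4 single-dels accept.
4 obstructions.


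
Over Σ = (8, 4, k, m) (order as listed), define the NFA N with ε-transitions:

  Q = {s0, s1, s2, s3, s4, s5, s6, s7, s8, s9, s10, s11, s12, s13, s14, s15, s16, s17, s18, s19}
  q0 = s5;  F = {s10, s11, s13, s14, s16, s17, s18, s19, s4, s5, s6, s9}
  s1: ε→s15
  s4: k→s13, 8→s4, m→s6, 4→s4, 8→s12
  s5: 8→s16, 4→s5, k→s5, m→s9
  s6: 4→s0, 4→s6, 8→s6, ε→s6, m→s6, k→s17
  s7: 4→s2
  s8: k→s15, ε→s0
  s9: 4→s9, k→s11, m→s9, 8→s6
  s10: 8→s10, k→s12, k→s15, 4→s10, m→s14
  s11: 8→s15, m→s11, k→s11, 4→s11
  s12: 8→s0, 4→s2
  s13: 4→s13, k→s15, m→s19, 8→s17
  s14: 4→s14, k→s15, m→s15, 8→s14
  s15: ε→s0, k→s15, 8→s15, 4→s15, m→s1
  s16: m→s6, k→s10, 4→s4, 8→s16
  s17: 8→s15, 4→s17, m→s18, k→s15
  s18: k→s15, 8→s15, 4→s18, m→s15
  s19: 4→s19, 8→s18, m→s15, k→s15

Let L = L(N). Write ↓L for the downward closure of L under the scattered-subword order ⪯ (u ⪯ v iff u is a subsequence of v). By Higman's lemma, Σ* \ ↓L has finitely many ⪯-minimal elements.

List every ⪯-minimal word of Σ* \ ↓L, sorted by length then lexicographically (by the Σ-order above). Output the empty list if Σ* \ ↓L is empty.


|Q|=20, |F|=12, |δ|=63 (4 ε).
min D↑ (13 st, q0=0, F={8}): 0:8→1,4→0,k→0,m→2 1:8→1,4→3,k→4,m→5 2:8→5,4→2,k→6,m→2 3:8→3,4→3,k→7,m→5 4:8→4,4→4,k→8,m→9 5:8→5,4→5,k→10,m→5 6:8→8,4→6,k→6,m→6 7:8→10,4→7,k→8,m→11 8:8→8,4→8,k→8,m→8 9:8→9,4→9,k→8,m→8 10:8→8,4→10,k→8,m→12 11:8→12,4→11,k→8,m→8 12:8→8,4→12,k→8,m→8 [Hopcroft].
'8kk': |S_i|=[17, 14, 11, 5] end={s0,s1,s12,s15,s2} ∉↓L; 3/3 single-dels accept.
'mk8': run [17, 10, 6, 3] end={s0,s1,s15} rej; 3/3 del acc.
'8kmm': |S_i|=[17, 14, 11, 6, 3] end={s0,s1,s15} rej; 4/4 single-dels accept.
'84k88': |S_i|=[17, 14, 13, 9, 5, 3] end={s0,s1,s15} rej; 5/5 deletions ∈↓L.
4 minimals (antichain).

Antichain: [8kk, mk8, 8kmm, 84k88].


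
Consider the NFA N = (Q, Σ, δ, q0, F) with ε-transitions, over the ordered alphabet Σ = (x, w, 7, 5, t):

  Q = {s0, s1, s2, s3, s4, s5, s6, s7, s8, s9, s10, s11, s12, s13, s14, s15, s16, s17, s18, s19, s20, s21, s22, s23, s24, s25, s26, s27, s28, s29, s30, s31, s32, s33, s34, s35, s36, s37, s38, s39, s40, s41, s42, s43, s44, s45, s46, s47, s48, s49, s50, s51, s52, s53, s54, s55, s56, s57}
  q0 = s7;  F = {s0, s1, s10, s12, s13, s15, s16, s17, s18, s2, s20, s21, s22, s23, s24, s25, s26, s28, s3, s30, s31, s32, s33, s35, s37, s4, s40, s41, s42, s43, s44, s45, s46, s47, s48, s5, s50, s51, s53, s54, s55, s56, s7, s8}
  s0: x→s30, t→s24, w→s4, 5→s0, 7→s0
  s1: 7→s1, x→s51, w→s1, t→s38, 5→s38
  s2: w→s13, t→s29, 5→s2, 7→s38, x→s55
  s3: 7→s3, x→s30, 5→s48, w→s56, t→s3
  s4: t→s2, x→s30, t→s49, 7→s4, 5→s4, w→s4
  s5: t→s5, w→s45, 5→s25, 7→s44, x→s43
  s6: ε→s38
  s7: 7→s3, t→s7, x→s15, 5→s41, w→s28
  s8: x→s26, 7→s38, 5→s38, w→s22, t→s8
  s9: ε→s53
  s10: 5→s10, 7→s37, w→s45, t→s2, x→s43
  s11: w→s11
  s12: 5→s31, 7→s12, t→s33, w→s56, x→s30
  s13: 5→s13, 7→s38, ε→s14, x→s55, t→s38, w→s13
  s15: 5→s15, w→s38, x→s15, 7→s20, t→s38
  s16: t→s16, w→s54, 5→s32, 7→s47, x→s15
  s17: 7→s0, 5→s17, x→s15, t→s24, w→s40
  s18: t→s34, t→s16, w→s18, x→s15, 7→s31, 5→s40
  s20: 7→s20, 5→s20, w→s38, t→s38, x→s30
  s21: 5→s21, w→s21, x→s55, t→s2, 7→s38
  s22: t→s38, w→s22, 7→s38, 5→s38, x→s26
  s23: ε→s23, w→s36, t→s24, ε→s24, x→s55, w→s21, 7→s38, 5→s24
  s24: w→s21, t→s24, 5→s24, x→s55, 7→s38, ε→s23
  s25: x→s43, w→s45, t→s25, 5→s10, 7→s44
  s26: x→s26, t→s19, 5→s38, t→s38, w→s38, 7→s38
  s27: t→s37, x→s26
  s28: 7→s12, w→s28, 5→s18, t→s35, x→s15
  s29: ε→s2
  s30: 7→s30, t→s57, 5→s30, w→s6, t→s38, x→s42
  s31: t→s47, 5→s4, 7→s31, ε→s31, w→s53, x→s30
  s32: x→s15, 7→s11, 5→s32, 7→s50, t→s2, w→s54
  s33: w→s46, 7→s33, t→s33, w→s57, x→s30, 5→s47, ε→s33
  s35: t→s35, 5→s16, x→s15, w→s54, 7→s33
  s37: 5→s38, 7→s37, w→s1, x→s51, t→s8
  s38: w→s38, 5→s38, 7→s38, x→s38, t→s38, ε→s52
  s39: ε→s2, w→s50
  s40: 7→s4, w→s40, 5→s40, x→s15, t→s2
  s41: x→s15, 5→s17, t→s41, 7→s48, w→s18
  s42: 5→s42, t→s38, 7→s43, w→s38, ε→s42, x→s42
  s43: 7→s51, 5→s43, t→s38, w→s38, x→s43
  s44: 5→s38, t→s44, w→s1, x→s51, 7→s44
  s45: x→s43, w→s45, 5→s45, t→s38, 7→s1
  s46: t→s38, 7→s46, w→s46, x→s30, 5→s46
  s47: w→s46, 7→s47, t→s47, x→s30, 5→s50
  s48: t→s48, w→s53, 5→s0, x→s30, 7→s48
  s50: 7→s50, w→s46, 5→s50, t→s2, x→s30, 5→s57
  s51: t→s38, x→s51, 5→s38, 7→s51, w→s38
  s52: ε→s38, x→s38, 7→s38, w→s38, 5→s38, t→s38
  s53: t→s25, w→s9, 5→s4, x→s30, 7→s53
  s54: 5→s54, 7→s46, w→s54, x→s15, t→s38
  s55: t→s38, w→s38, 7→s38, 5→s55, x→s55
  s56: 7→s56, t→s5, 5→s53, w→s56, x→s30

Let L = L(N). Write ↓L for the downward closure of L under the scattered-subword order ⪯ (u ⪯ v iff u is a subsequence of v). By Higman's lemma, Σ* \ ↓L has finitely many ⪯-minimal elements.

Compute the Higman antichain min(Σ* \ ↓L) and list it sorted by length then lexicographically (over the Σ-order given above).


|Q|=58, |F|=44, |δ|=255 (13 ε).
min D↑ (44 st, q0=0, F={5}): 0:x→1,w→2,7→3,5→4,t→0 1:x→1,w→5,7→6,5→1,t→5 2:x→1,w→2,7→7,5→8,t→9 3:x→10,w→11,7→3,5→12,t→3 4:x→1,w→8,7→12,5→13,t→4 5:x→5,w→5,7→5,5→5,t→5 6:x→10,w→5,7→6,5→6,t→5 7:x→10,w→11,7→7,5→14,t→15 8:x→1,w→8,7→14,5→16,t→17 9:x→1,w→18,7→15,5→17,t→9 10:x→19,w→5,7→10,5→10,t→5 11:x→10,w→11,7→11,5→20,t→21 12:x→10,w→20,7→12,5→22,t→12 13:x→1,w→16,7→22,5→13,t→23 14:x→10,w→20,7→14,5→24,t→25 15:x→10,w→26,7→15,5→25,t→15 16:x→1,w→16,7→24,5→16,t→27 17:x→1,w→18,7→25,5→28,t→17 18:x→1,w→18,7→26,5→18,t→5 19:x→19,w→5,7→29,5→19,t→5 20:x→10,w→20,7→20,5→24,t→30 21:x→29,w→31,7→32,5→30,t→21 22:x→10,w→24,7→22,5→22,t→23 23:x→33,w→34,7→5,5→23,t→23 24:x→10,w→24,7→24,5→24,t→27 25:x→10,w→26,7→25,5→35,t→25 26:x→10,w→26,7→26,5→26,t→5 27:x→33,w→36,7→5,5→27,t→27 28:x→1,w→18,7→35,5→28,t→27 29:x→29,w→5,7→37,5→29,t→5 30:x→29,w→31,7→32,5→38,t→30 31:x→29,w→31,7→39,5→31,t→5 32:x→37,w→39,7→32,5→5,t→32 33:x→33,w→5,7→5,5→33,t→5 34:x→33,w→34,7→5,5→34,t→27 35:x→10,w→26,7→35,5→35,t→27 36:x→33,w→36,7→5,5→36,t→5 37:x→37,w→5,7→37,5→5,t→5 38:x→29,w→31,7→40,5→38,t→27 39:x→37,w→39,7→39,5→5,t→5 40:x→37,w→39,7→40,5→5,t→41 41:x→42,w→43,7→5,5→5,t→41 42:x→42,w→5,7→5,5→5,t→5 43:x→42,w→43,7→5,5→5,t→5.
'xw': |S_i|=[56, 13, 3] end={s38,s52,s6} rej; 2/2 single-dels accept.
'xt': run [56, 13, 4] end={s19,s38,s52,s57} rej; 2/2 deletions ∈↓L.
'wtwt': run [56, 48, 37, 21, 4] end={s19,s38,s52,s57} ∉↓L; 4/4 deletions ∈↓L.
'55t7': |S_i|=[56, 48, 37, 17, 2] end={s38,s52} ∉↓L; 4/4 deletions ∈↓L.
'7wt75': run [56, 44, 33, 22, 10, 2] end={s38,s52} — reject; 5/5 del acc.
'7xx775': |S_i|=[56, 44, 11, 8, 4, 3, 2] end={s38,s52} rej; 6/6 deletions ∈↓L.
6 minimals (antichain).

min(Σ*\↓L) = [xw, xt, wtwt, 55t7, 7wt75, 7xx775].


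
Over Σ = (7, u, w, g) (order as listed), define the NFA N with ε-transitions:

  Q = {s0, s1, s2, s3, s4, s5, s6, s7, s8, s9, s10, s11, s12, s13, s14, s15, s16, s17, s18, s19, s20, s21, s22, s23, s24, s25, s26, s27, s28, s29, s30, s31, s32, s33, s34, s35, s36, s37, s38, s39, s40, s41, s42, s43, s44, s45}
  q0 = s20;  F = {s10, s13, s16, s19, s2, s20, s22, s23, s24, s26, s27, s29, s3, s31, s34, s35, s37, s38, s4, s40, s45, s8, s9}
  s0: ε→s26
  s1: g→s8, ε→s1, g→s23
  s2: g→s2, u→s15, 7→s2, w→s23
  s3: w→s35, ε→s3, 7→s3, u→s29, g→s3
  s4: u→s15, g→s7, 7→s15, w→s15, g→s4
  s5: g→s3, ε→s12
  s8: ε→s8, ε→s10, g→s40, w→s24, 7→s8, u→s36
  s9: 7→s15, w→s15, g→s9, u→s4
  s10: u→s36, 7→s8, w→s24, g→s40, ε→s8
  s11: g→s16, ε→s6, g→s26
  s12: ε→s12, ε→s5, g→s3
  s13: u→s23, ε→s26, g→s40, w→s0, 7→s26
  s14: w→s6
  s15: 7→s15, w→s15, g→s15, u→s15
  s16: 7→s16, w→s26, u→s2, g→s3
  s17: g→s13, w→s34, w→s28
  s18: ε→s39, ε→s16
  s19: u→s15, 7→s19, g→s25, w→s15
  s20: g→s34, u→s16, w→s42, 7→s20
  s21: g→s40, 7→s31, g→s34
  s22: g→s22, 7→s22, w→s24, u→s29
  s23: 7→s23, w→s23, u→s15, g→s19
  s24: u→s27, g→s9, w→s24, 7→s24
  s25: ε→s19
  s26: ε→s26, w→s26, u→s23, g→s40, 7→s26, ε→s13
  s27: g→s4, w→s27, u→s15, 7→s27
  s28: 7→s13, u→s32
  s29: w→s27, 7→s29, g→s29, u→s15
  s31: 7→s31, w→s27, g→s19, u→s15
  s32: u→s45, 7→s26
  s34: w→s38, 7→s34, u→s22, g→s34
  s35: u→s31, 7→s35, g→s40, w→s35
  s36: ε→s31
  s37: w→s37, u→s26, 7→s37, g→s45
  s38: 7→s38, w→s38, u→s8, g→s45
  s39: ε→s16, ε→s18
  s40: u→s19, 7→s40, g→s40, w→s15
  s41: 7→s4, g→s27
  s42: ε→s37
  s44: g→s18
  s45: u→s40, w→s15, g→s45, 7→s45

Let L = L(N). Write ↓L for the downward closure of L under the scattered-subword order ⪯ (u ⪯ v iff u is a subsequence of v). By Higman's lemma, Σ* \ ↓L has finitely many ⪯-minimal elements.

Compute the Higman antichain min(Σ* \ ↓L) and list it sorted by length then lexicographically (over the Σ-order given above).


|Q|=46, |F|=23, |δ|=137 (20 ε).
min D↑ (22 st, q0=0, F={10}): 0:7→0,u→1,w→2,g→3 1:7→1,u→4,w→5,g→6 2:7→2,u→5,w→2,g→7 3:7→3,u→8,w→9,g→3 4:7→4,u→10,w→11,g→4 5:7→5,u→11,w→5,g→12 6:7→6,u→13,w→14,g→6 7:7→7,u→12,w→10,g→7 8:7→8,u→13,w→15,g→8 9:7→9,u→16,w→9,g→7 10:7→10,u→10,w→10,g→10 11:7→11,u→10,w→11,g→17 12:7→12,u→17,w→10,g→12 13:7→13,u→10,w→18,g→13 14:7→14,u→19,w→14,g→12 15:7→15,u→18,w→15,g→20 16:7→16,u→19,w→15,g→12 17:7→17,u→10,w→10,g→17 18:7→18,u→10,w→18,g→21 19:7→19,u→10,w→18,g→17 20:7→10,u→21,w→10,g→20 21:7→10,u→10,w→10,g→21.
'uuu': |S_i|=[29, 23, 11, 1] end={s15} ∉↓L; 3/3 del acc.
'wgw': run [29, 22, 8, 1] end={s15} ∉↓L; 3/3 deletions ∈↓L.
'guwg7': |S_i|=[29, 22, 15, 6, 4, 1] end={s15} rej; 5/5 deletions ∈↓L.
3 words, ⪯-incomp.

Antichain: [uuu, wgw, guwg7].


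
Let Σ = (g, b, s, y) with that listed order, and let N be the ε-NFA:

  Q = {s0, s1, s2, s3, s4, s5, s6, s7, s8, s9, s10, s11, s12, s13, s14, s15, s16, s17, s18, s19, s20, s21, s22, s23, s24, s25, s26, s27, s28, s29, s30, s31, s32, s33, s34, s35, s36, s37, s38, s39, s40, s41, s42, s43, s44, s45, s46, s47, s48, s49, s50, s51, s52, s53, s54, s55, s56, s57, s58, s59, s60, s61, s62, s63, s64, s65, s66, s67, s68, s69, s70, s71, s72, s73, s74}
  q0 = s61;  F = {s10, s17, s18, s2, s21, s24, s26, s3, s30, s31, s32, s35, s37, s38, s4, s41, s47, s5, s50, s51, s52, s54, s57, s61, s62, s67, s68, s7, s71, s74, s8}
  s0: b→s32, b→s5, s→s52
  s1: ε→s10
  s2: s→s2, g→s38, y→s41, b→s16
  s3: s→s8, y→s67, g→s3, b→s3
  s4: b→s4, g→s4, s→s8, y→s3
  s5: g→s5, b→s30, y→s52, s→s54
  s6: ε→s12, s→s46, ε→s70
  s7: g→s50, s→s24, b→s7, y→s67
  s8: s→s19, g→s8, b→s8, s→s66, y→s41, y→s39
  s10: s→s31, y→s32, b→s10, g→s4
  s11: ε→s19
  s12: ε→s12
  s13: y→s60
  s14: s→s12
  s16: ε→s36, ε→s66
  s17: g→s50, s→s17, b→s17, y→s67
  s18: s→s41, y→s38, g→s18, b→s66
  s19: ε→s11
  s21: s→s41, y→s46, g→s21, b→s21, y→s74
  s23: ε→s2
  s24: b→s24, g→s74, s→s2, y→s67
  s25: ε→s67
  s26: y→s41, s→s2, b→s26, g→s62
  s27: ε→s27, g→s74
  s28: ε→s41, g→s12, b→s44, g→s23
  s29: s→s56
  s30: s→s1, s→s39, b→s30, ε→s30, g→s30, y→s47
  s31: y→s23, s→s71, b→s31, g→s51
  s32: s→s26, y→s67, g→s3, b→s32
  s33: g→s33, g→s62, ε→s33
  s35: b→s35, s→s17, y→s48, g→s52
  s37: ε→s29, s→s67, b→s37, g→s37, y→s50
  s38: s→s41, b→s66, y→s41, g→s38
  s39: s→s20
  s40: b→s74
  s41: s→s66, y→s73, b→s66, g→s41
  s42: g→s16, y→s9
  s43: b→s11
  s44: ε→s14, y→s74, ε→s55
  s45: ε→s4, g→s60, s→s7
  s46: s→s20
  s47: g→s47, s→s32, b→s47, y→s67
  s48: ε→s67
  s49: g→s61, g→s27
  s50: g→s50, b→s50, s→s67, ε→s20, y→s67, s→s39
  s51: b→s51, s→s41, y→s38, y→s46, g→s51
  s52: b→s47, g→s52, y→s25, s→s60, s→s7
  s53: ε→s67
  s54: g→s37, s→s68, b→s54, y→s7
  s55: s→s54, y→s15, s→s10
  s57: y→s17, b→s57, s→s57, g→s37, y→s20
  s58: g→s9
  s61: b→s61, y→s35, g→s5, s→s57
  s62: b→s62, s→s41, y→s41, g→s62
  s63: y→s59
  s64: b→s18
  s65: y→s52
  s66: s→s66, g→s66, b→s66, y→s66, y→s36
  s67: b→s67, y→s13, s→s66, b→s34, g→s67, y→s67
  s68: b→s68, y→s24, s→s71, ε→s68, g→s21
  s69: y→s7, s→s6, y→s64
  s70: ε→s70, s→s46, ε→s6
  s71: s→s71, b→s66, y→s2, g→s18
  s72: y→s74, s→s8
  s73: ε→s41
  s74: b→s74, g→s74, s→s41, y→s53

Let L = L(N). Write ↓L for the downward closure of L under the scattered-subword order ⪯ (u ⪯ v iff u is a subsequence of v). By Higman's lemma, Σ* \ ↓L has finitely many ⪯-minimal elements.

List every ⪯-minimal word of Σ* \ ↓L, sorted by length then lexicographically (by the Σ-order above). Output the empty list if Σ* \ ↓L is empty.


|Q|=75, |F|=31, |δ|=201 (25 ε).
min D↑ (32 st, q0=0, F={15}): 0:g→1,b→0,s→2,y→3 1:g→1,b→4,s→5,y→6 2:g→7,b→2,s→2,y→8 3:g→6,b→3,s→8,y→9 4:g→4,b→4,s→10,y→11 5:g→7,b→5,s→12,y→13 6:g→6,b→11,s→13,y→9 7:g→7,b→7,s→9,y→14 8:g→14,b→8,s→8,y→9 9:g→9,b→9,s→15,y→9 10:g→16,b→10,s→17,y→18 11:g→11,b→11,s→18,y→9 12:g→19,b→12,s→20,y→21 13:g→14,b→13,s→21,y→9 14:g→14,b→14,s→9,y→9 15:g→15,b→15,s→15,y→15 16:g→16,b→16,s→22,y→23 17:g→24,b→17,s→20,y→25 18:g→23,b→18,s→26,y→9 19:g→19,b→19,s→27,y→28 20:g→29,b→15,s→20,y→25 21:g→28,b→21,s→25,y→9 22:g→22,b→22,s→15,y→27 23:g→23,b→23,s→22,y→9 24:g→24,b→24,s→27,y→30 25:g→30,b→15,s→25,y→27 26:g→31,b→26,s→25,y→27 27:g→27,b→15,s→15,y→27 28:g→28,b→28,s→27,y→9 29:g→29,b→15,s→27,y→30 30:g→30,b→15,s→27,y→27 31:g→31,b→31,s→27,y→27.
'yys': |S_i|=[50, 33, 13, 3] end={s20,s36,s66} ∉↓L; 3/3 deletions ∈↓L.
'sgss': N↓-sim [50, 42, 27, 14, 5] end={s11,s19,s20,s36,s66} — reject; 4/4 single-dels accept.
'gsssb': run [50, 45, 40, 30, 12, 3] end={s16,s36,s66} — reject; 5/5 del acc.
'gbssyb': |S_i|=[50, 45, 42, 35, 20, 11, 3] end={s16,s36,s66} ∉↓L; 6/6 deletions ∈↓L.
4 obstructions.

A = [yys, sgss, gsssb, gbssyb].


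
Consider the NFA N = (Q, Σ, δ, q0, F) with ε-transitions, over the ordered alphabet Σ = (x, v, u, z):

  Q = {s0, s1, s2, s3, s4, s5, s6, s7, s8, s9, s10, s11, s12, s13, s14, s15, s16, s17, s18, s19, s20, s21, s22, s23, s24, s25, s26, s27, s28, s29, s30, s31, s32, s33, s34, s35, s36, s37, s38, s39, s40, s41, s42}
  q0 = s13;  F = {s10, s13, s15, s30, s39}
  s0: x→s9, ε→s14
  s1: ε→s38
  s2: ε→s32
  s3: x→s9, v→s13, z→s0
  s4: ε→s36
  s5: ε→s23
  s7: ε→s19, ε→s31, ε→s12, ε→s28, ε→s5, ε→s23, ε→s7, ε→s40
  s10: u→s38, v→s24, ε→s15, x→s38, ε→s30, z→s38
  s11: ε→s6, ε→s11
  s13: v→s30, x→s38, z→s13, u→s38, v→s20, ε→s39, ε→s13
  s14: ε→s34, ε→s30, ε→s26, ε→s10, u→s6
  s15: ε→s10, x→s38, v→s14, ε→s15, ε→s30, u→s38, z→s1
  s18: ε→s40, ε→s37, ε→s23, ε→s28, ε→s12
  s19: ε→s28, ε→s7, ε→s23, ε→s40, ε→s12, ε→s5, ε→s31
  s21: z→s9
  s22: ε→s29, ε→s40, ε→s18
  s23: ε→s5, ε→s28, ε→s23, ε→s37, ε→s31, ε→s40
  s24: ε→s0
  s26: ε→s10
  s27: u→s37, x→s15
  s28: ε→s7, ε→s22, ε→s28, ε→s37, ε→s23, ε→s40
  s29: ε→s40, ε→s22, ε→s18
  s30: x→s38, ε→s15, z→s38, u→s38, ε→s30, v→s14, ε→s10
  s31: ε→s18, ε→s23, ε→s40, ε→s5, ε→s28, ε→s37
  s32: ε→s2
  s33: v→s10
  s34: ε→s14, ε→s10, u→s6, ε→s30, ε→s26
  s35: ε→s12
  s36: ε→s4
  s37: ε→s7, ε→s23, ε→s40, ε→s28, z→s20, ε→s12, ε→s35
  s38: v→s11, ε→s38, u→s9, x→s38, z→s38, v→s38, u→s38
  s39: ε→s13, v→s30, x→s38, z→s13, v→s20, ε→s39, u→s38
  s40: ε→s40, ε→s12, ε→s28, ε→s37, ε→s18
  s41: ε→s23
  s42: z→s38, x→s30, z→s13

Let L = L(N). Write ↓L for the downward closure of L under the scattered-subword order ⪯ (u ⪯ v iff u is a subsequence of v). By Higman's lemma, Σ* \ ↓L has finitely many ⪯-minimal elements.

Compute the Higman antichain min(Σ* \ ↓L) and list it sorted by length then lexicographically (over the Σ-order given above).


|Q|=43, |F|=5, |δ|=131 (89 ε).
min D↑ (3 st, q0=0, F={1}): 0:x→1,v→2,u→1,z→0 1:x→1,v→1,u→1,z→1 2:x→1,v→2,u→1,z→1 [Hopcroft].
'x': N↓-sim [16, 4] end={s11,s38,s6,s9} — reject; 1/1 deletions ∈↓L.
'u': run [16, 4] end={s11,s38,s6,s9} ∉↓L; 1/1 deletions ∈↓L.
'vz': |S_i|=[16, 14, 5] end={s1,s11,s38,s6,s9} rej; 2/2 deletions ∈↓L.
3 minimals (antichain).

min(Σ*\↓L) = [x, u, vz].


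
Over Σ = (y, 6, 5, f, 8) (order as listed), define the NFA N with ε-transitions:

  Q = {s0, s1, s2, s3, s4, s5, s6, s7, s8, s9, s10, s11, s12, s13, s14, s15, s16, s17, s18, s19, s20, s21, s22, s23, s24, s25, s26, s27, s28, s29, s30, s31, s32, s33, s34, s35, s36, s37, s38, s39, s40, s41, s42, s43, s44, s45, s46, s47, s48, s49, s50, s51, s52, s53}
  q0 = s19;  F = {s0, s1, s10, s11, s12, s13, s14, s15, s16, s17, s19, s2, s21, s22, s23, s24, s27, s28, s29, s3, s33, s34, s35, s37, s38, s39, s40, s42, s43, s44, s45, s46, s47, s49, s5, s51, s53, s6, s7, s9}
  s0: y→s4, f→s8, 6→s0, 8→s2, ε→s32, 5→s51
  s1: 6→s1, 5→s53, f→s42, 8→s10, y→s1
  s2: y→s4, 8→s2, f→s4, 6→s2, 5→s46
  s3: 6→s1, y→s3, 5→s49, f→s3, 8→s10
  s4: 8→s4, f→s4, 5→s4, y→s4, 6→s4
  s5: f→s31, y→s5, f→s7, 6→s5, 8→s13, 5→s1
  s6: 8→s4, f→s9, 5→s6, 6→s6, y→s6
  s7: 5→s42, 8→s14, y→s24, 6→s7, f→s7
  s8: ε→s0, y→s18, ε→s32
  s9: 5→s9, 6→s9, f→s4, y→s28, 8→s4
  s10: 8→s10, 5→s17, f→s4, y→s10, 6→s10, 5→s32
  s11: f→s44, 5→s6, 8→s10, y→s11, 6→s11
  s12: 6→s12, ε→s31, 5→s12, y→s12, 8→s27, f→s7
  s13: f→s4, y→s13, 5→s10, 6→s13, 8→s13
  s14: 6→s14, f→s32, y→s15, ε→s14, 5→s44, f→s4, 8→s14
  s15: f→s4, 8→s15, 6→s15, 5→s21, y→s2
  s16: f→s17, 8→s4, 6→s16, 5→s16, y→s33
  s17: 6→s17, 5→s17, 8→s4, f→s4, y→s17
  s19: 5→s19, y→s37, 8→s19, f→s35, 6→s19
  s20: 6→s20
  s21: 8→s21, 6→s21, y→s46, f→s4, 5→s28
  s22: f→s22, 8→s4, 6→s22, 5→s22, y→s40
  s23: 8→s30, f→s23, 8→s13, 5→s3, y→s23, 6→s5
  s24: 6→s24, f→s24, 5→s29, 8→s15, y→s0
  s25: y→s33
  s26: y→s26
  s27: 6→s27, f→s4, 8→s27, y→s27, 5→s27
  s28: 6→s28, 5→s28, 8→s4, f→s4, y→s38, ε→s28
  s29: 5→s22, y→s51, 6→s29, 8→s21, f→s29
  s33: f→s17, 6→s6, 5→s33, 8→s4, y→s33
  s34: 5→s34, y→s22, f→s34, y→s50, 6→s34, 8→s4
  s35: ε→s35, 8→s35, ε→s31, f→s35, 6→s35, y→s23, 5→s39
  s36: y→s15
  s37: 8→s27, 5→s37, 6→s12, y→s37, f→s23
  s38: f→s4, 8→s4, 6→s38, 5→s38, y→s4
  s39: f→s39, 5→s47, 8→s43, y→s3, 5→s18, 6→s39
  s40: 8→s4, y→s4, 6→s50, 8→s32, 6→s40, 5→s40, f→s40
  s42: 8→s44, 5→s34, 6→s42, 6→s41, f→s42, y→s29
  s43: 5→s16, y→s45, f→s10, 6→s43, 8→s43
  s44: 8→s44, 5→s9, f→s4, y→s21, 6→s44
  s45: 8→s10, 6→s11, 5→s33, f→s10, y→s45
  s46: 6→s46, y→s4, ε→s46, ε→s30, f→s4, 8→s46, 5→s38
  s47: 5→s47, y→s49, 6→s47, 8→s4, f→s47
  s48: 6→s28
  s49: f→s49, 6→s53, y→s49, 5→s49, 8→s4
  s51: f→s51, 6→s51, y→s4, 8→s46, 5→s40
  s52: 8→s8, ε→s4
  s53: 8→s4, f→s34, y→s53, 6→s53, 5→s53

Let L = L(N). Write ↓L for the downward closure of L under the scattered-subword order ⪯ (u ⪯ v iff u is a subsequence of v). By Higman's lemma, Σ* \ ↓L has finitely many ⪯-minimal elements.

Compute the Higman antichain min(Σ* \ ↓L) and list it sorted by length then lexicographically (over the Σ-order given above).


|Q|=54, |F|=40, |δ|=232 (11 ε).
min D↑ (41 st, q0=0, F={11}): 0:y→1,6→0,5→0,f→2,8→0 1:y→1,6→3,5→1,f→4,8→5 2:y→4,6→2,5→6,f→2,8→2 3:y→3,6→3,5→3,f→7,8→5 4:y→4,6→8,5→9,f→4,8→10 5:y→5,6→5,5→5,f→11,8→5 6:y→9,6→6,5→12,f→6,8→13 7:y→14,6→7,5→15,f→7,8→16 8:y→8,6→8,5→17,f→7,8→10 9:y→9,6→17,5→18,f→9,8→19 10:y→10,6→10,5→19,f→11,8→10 11:y→11,6→11,5→11,f→11,8→11 12:y→18,6→12,5→12,f→12,8→11 13:y→20,6→13,5→21,f→19,8→13 14:y→22,6→14,5→23,f→14,8→24 15:y→23,6→15,5→25,f→15,8→26 16:y→24,6→16,5→26,f→11,8→16 17:y→17,6→17,5→27,f→15,8→19 18:y→18,6→27,5→18,f→18,8→11 19:y→19,6→19,5→28,f→11,8→19 20:y→20,6→29,5→30,f→19,8→19 21:y→30,6→21,5→21,f→28,8→11 22:y→11,6→22,5→31,f→22,8→32 23:y→31,6→23,5→33,f→23,8→34 24:y→32,6→24,5→34,f→11,8→24 25:y→33,6→25,5→25,f→25,8→11 26:y→34,6→26,5→35,f→11,8→26 27:y→27,6→27,5→27,f→25,8→11 28:y→28,6→28,5→28,f→11,8→11 29:y→29,6→29,5→36,f→26,8→19 30:y→30,6→36,5→30,f→28,8→11 31:y→11,6→31,5→37,f→31,8→38 32:y→11,6→32,5→38,f→11,8→32 33:y→37,6→33,5→33,f→33,8→11 34:y→38,6→34,5→39,f→11,8→34 35:y→39,6→35,5→35,f→11,8→11 36:y→36,6→36,5→36,f→35,8→11 37:y→11,6→37,5→37,f→37,8→11 38:y→11,6→38,5→40,f→11,8→38 39:y→40,6→39,5→39,f→11,8→11 40:y→11,6→40,5→40,f→11,8→11 [Hopcroft].
'y8f': N↓-sim [48, 42, 16, 2] end={s32,s4} rej; 3/3 single-dels accept.
'f558': run [48, 44, 32, 17, 2] end={s32,s4} ∉↓L; 4/4 del acc.
'f58ff': |S_i|=[48, 44, 32, 17, 11, 1] end={s4} rej; 5/5 deletions ∈↓L.
'y6fyyy': |S_i|=[48, 42, 36, 26, 18, 12, 2] end={s18,s4} ∉↓L; 6/6 deletions ∈↓L.
4 obstructions.

A = [y8f, f558, f58ff, y6fyyy].


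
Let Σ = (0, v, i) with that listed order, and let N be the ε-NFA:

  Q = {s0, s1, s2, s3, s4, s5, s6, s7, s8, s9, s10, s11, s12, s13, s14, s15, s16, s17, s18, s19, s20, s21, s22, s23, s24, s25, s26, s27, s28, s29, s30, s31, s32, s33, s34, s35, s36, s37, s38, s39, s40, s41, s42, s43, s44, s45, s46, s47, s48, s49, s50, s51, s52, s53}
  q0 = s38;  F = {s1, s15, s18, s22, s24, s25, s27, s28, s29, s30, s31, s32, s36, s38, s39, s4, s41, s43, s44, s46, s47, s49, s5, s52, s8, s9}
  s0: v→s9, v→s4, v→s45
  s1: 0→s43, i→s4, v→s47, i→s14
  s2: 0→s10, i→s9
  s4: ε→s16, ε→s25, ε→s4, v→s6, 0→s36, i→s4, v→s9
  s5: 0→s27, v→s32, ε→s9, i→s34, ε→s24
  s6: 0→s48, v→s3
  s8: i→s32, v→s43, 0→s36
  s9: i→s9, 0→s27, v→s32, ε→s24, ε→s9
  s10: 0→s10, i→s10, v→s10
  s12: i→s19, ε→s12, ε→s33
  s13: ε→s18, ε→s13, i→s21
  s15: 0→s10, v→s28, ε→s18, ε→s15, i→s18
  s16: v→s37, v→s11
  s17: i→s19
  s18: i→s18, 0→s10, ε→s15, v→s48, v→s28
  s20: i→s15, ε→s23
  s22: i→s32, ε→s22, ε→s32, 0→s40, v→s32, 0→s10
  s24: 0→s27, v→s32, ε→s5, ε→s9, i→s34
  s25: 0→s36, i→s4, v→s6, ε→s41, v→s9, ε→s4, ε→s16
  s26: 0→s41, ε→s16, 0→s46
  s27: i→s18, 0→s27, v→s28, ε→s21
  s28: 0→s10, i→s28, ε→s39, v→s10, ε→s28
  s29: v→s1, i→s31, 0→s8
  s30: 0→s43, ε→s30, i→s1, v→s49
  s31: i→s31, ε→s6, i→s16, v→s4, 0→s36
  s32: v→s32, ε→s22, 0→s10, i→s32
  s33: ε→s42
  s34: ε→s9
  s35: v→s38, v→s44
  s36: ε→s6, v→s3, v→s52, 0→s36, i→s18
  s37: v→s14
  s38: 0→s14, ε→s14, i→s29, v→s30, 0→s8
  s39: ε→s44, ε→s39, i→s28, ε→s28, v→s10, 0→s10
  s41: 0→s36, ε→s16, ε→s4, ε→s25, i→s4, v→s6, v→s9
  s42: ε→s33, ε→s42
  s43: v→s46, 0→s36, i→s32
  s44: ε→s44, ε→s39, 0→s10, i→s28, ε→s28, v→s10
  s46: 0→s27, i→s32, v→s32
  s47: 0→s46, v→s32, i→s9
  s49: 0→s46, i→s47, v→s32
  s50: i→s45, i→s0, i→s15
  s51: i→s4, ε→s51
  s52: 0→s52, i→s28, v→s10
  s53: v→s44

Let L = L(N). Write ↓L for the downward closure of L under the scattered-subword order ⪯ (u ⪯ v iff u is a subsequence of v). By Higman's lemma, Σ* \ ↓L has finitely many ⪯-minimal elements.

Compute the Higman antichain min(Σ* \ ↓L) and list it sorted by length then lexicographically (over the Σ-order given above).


|Q|=54, |F|=26, |δ|=158 (45 ε).
min D↑ (19 st, q0=0, F={13}): 0:0→1,v→2,i→3 1:0→4,v→5,i→6 2:0→5,v→7,i→8 3:0→1,v→8,i→9 4:0→4,v→10,i→11 5:0→4,v→12,i→6 6:0→13,v→6,i→6 7:0→12,v→6,i→14 8:0→5,v→14,i→15 9:0→4,v→15,i→9 10:0→10,v→13,i→16 11:0→13,v→16,i→11 12:0→17,v→6,i→6 13:0→13,v→13,i→13 14:0→12,v→6,i→18 15:0→4,v→18,i→15 16:0→13,v→13,i→16 17:0→17,v→16,i→11 18:0→17,v→6,i→18.
'0i0': |S_i|=[37, 20, 10, 2] end={s10,s40} — reject; 3/3 del acc.
'00vv': N↓-sim [37, 20, 14, 7, 1] end={s10} — reject; 4/4 del acc.
'vvv0': |S_i|=[37, 33, 25, 10, 2] end={s10,s40} ∉↓L; 4/4 deletions ∈↓L.
'ii0vv': N↓-sim [37, 34, 28, 14, 7, 1] end={s10} — reject; 5/5 single-dels accept.
4 obstructions.

min(Σ*\↓L) = [0i0, 00vv, vvv0, ii0vv].
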